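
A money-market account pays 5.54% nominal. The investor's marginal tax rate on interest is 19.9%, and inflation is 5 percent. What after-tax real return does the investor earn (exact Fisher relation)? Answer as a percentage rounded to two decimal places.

-0.54%

After-tax nominal return = 5.54% × (1 − 0.199) = 4.43754%.
1 + r = 1.0443754 / 1.05000 = 0.994643
After-tax real rate = 0.994643 − 1 → -0.54%.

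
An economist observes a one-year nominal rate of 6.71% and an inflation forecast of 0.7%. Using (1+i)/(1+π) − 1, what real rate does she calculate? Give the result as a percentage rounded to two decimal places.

5.97%

1 + r = 1.06710 / 1.00700 = 1.059682
r = 1.059682 − 1 = 5.9682%, i.e. 5.97%.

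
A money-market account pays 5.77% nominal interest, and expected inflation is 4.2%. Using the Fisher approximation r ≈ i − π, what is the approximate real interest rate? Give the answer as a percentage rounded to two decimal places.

r ≈ i − π = 5.77% − 4.2% = 1.57%.

1.57%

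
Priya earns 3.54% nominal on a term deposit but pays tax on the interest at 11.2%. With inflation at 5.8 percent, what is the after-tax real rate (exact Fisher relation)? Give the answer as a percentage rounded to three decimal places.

-2.511%

After-tax nominal return = 3.54% × (1 − 0.112) = 3.14352%.
1 + r = 1.0314352 / 1.05800 = 0.974891
After-tax real rate = 0.974891 − 1 → -2.511%.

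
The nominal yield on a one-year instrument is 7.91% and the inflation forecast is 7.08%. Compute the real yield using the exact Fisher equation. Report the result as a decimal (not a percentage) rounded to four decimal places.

0.0078

By the Fisher identity, 1 + r = (1 + i)/(1 + π).
1 + r = 1.07910 / 1.07080 = 1.007751
r = 1.007751 − 1 = 0.7751%, i.e. 0.0078.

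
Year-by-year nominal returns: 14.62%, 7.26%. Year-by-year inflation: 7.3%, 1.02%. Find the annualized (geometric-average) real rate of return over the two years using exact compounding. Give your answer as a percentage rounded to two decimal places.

Compound the nominal returns: 1.1462 × 1.0726 = 1.22941412.
Compound inflation: 1.0730 × 1.0102 = 1.08394460.
Deflate: 1.22941412 / 1.08394460 = 1.13420383.
Annualized real rate = 1.13420383^(1/2) − 1 = 6.4990% → 6.50%.

6.50%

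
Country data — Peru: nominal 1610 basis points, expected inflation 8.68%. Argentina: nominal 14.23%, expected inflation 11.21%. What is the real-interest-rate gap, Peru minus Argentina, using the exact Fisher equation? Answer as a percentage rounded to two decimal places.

4.11%

Peru: (1 + 0.1610)/(1 + 0.0868) − 1 = 6.8274%
Argentina: (1 + 0.1423)/(1 + 0.1121) − 1 = 2.7156%
Differential = 6.8274% − 2.7156% = 4.1118% → 4.11%.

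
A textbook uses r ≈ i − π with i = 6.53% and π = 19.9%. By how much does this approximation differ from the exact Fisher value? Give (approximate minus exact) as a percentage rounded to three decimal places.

-2.219%

Approximate: r ≈ 6.530% − 19.900% = -13.3700%
Exact: (1 + 0.0653)/(1 + 0.1990) − 1 = -11.1510%
Error = -13.3700% − (-11.1510%) = -2.2190% → -2.219%.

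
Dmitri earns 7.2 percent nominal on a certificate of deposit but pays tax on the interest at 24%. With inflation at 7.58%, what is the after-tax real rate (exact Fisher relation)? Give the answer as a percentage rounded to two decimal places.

-1.96%

After-tax nominal return = 7.2% × (1 − 0.24) = 5.4720%.
1 + r = 1.05472 / 1.07580 = 0.980405
After-tax real rate = 0.980405 − 1 → -1.96%.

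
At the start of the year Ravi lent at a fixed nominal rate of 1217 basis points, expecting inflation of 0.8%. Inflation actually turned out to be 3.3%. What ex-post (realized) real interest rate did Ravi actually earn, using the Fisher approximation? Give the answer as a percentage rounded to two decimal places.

8.87%

Ex-post: 12.17% − 3.3% = 8.870%
So the realized real rate is 8.87%.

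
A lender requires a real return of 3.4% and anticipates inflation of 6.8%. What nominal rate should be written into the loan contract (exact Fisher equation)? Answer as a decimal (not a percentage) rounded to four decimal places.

0.1043

(1 + i) = (1 + r)(1 + π) = 1.03400 × 1.06800 = 1.104312
i = 1.104312 − 1, so the required nominal rate is 0.1043.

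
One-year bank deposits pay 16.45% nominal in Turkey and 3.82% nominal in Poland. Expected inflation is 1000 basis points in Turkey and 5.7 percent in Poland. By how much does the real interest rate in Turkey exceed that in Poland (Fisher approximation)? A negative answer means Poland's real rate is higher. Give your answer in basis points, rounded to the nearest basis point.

833 basis points

Turkey: 16.45% − 10% = 6.450%
Poland: 3.82% − 5.7% = -1.880%
Differential = 8.330% → 833 basis points.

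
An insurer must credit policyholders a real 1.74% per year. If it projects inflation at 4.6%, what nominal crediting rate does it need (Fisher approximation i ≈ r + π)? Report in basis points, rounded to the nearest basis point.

i ≈ r + π = 1.74% + 4.6% = 634 basis points.

634 basis points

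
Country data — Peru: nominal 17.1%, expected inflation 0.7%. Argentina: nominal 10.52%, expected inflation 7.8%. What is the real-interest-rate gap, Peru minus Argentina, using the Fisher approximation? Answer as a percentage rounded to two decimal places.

13.68%

Peru: 17.1% − 0.7% = 16.400%
Argentina: 10.52% − 7.8% = 2.720%
Differential = 13.680% → 13.68%.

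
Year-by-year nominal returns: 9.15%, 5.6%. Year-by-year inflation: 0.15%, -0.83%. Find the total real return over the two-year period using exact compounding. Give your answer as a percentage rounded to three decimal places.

16.053%

Compound the nominal returns: 1.0915 × 1.0560 = 1.152624.
Compound inflation: 1.0015 × 0.9917 = 0.993188.
Deflate: 1.152624 / 0.993188 = 1.160530.
Total real return = 1.160530 − 1 → 16.053%.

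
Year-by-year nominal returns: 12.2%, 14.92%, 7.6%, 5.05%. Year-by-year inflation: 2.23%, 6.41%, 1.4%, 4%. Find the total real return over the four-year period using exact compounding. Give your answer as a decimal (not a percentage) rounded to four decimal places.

Compound the nominal returns: 1.1220 × 1.1492 × 1.0760 × 1.0505 = 1.457461.
Compound inflation: 1.0223 × 1.0641 × 1.0140 × 1.0400 = 1.147181.
Deflate: 1.457461 / 1.147181 = 1.270471.
Total real return = 1.270471 − 1 → 0.2705.

0.2705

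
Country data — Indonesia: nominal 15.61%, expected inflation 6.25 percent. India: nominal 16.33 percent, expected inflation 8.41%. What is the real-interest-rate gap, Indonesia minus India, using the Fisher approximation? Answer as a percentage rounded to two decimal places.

Indonesia: 15.61% − 6.25% = 9.360%
India: 16.33% − 8.41% = 7.920%
Differential = 1.440% → 1.44%.

1.44%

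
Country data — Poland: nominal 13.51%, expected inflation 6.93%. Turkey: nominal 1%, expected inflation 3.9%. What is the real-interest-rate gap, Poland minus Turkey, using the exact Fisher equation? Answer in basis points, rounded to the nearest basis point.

Poland: (1 + 0.1351)/(1 + 0.0693) − 1 = 6.1536%
Turkey: (1 + 0.0100)/(1 + 0.0390) − 1 = -2.7911%
Differential = 6.1536% − (-2.7911%) = 8.9447% → 894 basis points.

894 basis points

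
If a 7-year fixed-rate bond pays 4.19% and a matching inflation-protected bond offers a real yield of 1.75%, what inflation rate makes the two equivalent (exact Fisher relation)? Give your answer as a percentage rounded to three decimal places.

2.398%

(1 + π) = (1 + i)/(1 + r) = 1.04190 / 1.01750 = 1.023980
Break-even inflation = 1.023980 − 1 → 2.398%.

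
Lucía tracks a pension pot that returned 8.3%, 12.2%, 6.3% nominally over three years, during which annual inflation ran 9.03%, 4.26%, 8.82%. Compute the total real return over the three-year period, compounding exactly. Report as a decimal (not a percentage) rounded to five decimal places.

Nominal growth factor = 1.0830 × 1.1220 × 1.0630 = 1.291679
Price-level growth factor = 1.0903 × 1.0426 × 1.0882 = 1.237008
Real growth factor = 1.291679 / 1.237008 = 1.044196
Total real return = 1.044196 − 1 → 0.04420.

0.04420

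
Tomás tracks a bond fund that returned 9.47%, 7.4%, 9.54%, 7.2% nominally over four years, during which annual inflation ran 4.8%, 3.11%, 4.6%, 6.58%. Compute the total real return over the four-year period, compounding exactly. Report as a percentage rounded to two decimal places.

14.60%

Nominal growth factor = 1.0947 × 1.0740 × 1.0954 × 1.0720 = 1.380597
Price-level growth factor = 1.0480 × 1.0311 × 1.0460 × 1.0658 = 1.204674
Real growth factor = 1.380597 / 1.204674 = 1.146034
Total real return = 1.146034 − 1 → 14.60%.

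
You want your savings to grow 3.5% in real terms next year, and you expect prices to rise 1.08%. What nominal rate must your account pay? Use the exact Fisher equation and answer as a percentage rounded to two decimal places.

(1 + i) = (1 + r)(1 + π) = 1.03500 × 1.01080 = 1.046178
i = 1.046178 − 1, so the required nominal rate is 4.62%.

4.62%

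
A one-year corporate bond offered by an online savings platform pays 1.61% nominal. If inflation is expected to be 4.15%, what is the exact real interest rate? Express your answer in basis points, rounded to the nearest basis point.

-244 basis points

By the Fisher identity, 1 + r = (1 + i)/(1 + π).
1 + r = 1.01610 / 1.04150 = 0.975612
r = 0.975612 − 1 = -2.4388%, i.e. -244 basis points.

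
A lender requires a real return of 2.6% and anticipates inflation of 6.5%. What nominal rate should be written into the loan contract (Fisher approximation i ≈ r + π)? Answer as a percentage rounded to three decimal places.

i ≈ r + π = 2.6% + 6.5% = 9.100%.

9.100%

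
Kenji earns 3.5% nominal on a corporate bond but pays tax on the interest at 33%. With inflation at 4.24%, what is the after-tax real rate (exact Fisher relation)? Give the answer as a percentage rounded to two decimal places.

-1.82%

After-tax nominal return = 3.5% × (1 − 0.33) = 2.3450%.
1 + r = 1.02345 / 1.04240 = 0.981821
After-tax real rate = 0.981821 − 1 → -1.82%.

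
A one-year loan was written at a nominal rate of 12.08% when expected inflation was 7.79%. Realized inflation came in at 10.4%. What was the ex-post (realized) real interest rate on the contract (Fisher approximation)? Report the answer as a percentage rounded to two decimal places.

Ex-post: 12.08% − 10.4% = 1.680%
So the realized real rate is 1.68%.

1.68%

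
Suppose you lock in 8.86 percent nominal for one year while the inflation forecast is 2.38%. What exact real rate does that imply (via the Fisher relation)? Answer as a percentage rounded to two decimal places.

By the Fisher relation, 1 + r = (1 + i)/(1 + π).
1 + r = 1.08860 / 1.02380 = 1.063294
r = 1.063294 − 1 = 6.3294%, i.e. 6.33%.

6.33%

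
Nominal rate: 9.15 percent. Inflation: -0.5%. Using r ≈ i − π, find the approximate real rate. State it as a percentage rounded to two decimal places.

9.65%

r ≈ i − π = 9.15% − (-0.5%) = 9.65%.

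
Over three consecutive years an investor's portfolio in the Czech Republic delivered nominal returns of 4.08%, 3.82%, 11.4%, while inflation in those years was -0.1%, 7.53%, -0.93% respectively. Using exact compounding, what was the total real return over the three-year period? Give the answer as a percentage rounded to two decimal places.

13.11%

Compound the nominal returns: 1.0408 × 1.0382 × 1.1140 = 1.203742.
Compound inflation: 0.9990 × 1.0753 × 0.9907 = 1.064234.
Deflate: 1.203742 / 1.064234 = 1.131087.
Total real return = 1.131087 − 1 → 13.11%.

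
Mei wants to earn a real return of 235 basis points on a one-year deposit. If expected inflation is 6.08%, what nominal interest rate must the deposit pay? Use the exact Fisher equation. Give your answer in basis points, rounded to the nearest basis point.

(1 + i) = (1 + r)(1 + π) = 1.02350 × 1.06080 = 1.0857288
i = 1.0857288 − 1, so the required nominal rate is 857 basis points.

857 basis points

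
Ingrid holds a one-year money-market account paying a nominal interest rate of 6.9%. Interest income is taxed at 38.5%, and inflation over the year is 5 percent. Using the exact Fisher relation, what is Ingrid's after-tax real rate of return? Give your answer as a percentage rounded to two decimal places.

-0.72%

After-tax nominal return = 6.9% × (1 − 0.385) = 4.2435%.
1 + r = 1.042435 / 1.05000 = 0.992795
After-tax real rate = 0.992795 − 1 → -0.72%.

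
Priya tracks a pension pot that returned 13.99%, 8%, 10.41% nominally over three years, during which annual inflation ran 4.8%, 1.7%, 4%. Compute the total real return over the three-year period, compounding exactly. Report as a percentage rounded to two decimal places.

22.63%

Compound the nominal returns: 1.1399 × 1.0800 × 1.1041 = 1.359249.
Compound inflation: 1.0480 × 1.0170 × 1.0400 = 1.108449.
Deflate: 1.359249 / 1.108449 = 1.226262.
Total real return = 1.226262 − 1 → 22.63%.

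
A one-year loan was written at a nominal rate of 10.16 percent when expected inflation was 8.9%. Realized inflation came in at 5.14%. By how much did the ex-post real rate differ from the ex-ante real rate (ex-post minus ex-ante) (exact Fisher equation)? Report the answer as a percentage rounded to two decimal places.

Ex-ante: (1 + 0.1016)/(1 + 0.0890) − 1 = 1.1570%
Ex-post: (1 + 0.1016)/(1 + 0.0514) − 1 = 4.7746%
Difference (ex-post − ex-ante) = 3.6176% → 3.62%.

3.62%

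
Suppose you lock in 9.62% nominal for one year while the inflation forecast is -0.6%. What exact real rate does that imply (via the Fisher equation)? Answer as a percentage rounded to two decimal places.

10.28%

1 + r = 1.09620 / 0.99400 = 1.102817
r = 1.102817 − 1 = 10.2817%, i.e. 10.28%.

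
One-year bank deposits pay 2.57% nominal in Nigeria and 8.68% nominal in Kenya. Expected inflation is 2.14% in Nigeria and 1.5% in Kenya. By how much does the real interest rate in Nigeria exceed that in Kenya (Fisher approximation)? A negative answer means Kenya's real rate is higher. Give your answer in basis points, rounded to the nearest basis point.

Nigeria: 2.57% − 2.14% = 0.430%
Kenya: 8.68% − 1.5% = 7.180%
Differential = -6.750% → -675 basis points.

-675 basis points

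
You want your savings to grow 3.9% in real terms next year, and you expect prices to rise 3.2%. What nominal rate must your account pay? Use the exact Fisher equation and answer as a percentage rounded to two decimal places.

7.22%

(1 + i) = (1 + r)(1 + π) = 1.03900 × 1.03200 = 1.072248
i = 1.072248 − 1, so the required nominal rate is 7.22%.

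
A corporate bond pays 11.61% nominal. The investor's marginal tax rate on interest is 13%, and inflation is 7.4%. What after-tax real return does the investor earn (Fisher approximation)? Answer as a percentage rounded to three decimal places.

2.701%

After-tax nominal return = 11.61% × (1 − 0.13) = 10.1007%.
r ≈ 10.1007% − 7.4% → 2.701%.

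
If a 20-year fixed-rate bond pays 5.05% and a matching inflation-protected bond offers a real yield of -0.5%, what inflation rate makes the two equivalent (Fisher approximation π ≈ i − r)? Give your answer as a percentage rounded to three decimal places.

5.550%

π ≈ i − r = 5.05% − (-0.5%) → 5.550%.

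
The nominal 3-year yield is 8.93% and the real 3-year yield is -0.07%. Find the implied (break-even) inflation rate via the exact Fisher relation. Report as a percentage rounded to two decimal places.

(1 + π) = (1 + i)/(1 + r) = 1.08930 / 0.99930 = 1.090063
Break-even inflation = 1.090063 − 1 → 9.01%.

9.01%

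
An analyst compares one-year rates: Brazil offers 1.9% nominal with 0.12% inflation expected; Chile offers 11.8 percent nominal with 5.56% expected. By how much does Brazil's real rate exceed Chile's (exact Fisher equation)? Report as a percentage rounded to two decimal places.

-4.13%

Brazil: (1 + 0.0190)/(1 + 0.0012) − 1 = 1.7779%
Chile: (1 + 0.1180)/(1 + 0.0556) − 1 = 5.9113%
Differential = 1.7779% − 5.9113% = -4.1335% → -4.13%.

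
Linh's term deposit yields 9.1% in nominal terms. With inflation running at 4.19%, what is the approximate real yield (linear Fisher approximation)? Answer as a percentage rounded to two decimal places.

4.91%

r ≈ i − π = 9.1% − 4.19% = 4.91%.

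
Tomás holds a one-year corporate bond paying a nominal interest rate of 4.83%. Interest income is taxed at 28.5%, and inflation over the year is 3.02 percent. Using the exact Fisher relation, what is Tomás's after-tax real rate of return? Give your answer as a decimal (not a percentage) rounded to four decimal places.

0.0042

After-tax nominal return = 4.83% × (1 − 0.285) = 3.45345%.
1 + r = 1.0345345 / 1.03020 = 1.004207
After-tax real rate = 1.004207 − 1 → 0.0042.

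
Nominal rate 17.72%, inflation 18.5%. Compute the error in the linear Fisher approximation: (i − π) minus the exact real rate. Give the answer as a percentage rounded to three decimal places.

Approximate: r ≈ 17.720% − 18.500% = -0.7800%
Exact: (1 + 0.1772)/(1 + 0.1850) − 1 = -0.6582%
Error = -0.7800% − (-0.6582%) = -0.1218% → -0.122%.

-0.122%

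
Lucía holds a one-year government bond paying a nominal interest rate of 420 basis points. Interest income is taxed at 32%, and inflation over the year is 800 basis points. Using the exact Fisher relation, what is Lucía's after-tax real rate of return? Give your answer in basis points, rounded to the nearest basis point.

-476 basis points

After-tax nominal return = 4.2% × (1 − 0.32) = 2.8560%.
1 + r = 1.02856 / 1.08000 = 0.952370
After-tax real rate = 0.952370 − 1 → -476 basis points.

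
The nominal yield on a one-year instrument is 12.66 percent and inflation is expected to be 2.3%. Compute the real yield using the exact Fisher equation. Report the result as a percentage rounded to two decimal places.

By the Fisher equation, 1 + r = (1 + i)/(1 + π).
1 + r = 1.12660 / 1.02300 = 1.101271
r = 1.101271 − 1 = 10.1271%, i.e. 10.13%.

10.13%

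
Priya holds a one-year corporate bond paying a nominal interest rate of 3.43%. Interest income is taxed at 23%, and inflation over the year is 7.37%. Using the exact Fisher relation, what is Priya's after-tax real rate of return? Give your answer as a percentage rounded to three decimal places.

After-tax nominal return = 3.43% × (1 − 0.23) = 2.6411%.
1 + r = 1.026411 / 1.07370 = 0.955957
After-tax real rate = 0.955957 − 1 → -4.404%.

-4.404%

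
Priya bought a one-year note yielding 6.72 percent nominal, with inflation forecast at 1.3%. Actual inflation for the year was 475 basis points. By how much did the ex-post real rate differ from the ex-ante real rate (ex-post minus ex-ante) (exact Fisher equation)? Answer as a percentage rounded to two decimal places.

-3.47%

Ex-ante: (1 + 0.0672)/(1 + 0.0130) − 1 = 5.3504%
Ex-post: (1 + 0.0672)/(1 + 0.0475) − 1 = 1.8807%
Difference (ex-post − ex-ante) = -3.4698% → -3.47%.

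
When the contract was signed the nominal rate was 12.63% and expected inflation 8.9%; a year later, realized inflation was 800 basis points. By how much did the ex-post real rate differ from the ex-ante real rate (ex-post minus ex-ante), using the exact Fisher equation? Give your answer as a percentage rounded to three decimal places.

Ex-ante: (1 + 0.1263)/(1 + 0.0890) − 1 = 3.4252%
Ex-post: (1 + 0.1263)/(1 + 0.0800) − 1 = 4.2870%
Difference (ex-post − ex-ante) = 0.8619% → 0.862%.

0.862%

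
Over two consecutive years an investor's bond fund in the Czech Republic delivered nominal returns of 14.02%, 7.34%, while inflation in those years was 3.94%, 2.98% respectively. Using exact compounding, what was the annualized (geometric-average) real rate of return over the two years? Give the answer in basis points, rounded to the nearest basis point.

Nominal growth factor = 1.1402 × 1.0734 = 1.22389068
Price-level growth factor = 1.0394 × 1.0298 = 1.07037412
Real growth factor = 1.22389068 / 1.07037412 = 1.14342327
Annualized real rate = 1.14342327^(1/2) − 1 = 6.9310% → 693 basis points.

693 basis points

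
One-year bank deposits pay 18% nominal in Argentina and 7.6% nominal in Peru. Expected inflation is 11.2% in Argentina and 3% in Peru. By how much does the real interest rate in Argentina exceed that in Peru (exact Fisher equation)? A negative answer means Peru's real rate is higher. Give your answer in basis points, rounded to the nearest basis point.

Argentina: (1 + 0.1800)/(1 + 0.1120) − 1 = 6.1151%
Peru: (1 + 0.0760)/(1 + 0.0300) − 1 = 4.4660%
Differential = 6.1151% − 4.4660% = 1.6491% → 165 basis points.

165 basis points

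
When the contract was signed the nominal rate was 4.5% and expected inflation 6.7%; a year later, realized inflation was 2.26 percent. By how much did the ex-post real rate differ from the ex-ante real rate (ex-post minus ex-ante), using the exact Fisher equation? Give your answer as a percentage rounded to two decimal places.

4.25%

Ex-ante: (1 + 0.0450)/(1 + 0.0670) − 1 = -2.0619%
Ex-post: (1 + 0.0450)/(1 + 0.0226) − 1 = 2.1905%
Difference (ex-post − ex-ante) = 4.2524% → 4.25%.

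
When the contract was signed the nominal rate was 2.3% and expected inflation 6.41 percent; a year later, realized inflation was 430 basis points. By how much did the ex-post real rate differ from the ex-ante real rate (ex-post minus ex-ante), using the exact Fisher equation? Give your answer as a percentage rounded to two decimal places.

Ex-ante: (1 + 0.0230)/(1 + 0.0641) − 1 = -3.8624%
Ex-post: (1 + 0.0230)/(1 + 0.0430) − 1 = -1.9175%
Difference (ex-post − ex-ante) = 1.9449% → 1.94%.

1.94%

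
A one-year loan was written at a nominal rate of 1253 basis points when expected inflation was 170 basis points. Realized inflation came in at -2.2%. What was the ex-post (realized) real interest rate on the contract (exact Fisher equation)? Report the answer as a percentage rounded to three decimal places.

Ex-post: (1 + 0.1253)/(1 − 0.0220) − 1 = 15.0613%
So the realized real rate is 15.061%.

15.061%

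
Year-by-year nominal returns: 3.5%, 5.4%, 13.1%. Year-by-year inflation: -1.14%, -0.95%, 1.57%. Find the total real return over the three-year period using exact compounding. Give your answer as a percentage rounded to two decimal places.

Nominal growth factor = 1.0350 × 1.0540 × 1.1310 = 1.233797
Price-level growth factor = 0.9886 × 0.9905 × 1.0157 = 0.994582
Real growth factor = 1.233797 / 0.994582 = 1.240518
Total real return = 1.240518 − 1 → 24.05%.

24.05%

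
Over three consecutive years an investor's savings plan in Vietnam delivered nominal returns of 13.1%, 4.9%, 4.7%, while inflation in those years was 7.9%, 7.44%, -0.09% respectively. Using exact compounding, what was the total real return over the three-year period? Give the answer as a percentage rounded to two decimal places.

7.25%

Compound the nominal returns: 1.1310 × 1.0490 × 1.0470 = 1.242181.
Compound inflation: 1.0790 × 1.0744 × 0.9991 = 1.158234.
Deflate: 1.242181 / 1.158234 = 1.072478.
Total real return = 1.072478 − 1 → 7.25%.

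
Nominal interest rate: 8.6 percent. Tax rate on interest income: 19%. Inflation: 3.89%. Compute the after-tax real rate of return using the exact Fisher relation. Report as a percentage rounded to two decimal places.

2.96%

After-tax nominal return = 8.6% × (1 − 0.19) = 6.9660%.
1 + r = 1.06966 / 1.03890 = 1.029608
After-tax real rate = 1.029608 − 1 → 2.96%.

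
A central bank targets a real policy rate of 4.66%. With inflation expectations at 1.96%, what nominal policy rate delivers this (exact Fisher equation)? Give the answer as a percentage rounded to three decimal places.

(1 + i) = (1 + r)(1 + π) = 1.04660 × 1.01960 = 1.06711336
i = 1.06711336 − 1, so the required nominal rate is 6.711%.

6.711%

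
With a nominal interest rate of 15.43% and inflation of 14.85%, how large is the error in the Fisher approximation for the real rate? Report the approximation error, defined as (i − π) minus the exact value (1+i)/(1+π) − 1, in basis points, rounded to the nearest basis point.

7 basis points

Approximate: r ≈ 15.430% − 14.850% = 0.5800%
Exact: (1 + 0.1543)/(1 + 0.1485) − 1 = 0.50501%
Error = 0.5800% − 0.50501% = 0.07499% → 7 basis points.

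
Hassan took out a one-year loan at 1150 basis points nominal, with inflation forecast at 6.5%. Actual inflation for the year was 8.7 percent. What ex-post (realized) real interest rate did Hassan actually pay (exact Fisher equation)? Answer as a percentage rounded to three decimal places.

Ex-post: (1 + 0.1150)/(1 + 0.0870) − 1 = 2.5759%
So the realized real rate is 2.576%.

2.576%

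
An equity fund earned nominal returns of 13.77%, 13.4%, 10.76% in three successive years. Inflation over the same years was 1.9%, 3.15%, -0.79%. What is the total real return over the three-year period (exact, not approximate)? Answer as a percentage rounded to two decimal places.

Nominal growth factor = 1.1377 × 1.1340 × 1.1076 = 1.428972
Price-level growth factor = 1.0190 × 1.0315 × 0.9921 = 1.042795
Real growth factor = 1.428972 / 1.042795 = 1.370329
Total real return = 1.370329 − 1 → 37.03%.

37.03%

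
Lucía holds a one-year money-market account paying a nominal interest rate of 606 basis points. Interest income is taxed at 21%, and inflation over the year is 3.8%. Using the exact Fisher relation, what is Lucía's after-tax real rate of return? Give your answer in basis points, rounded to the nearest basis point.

95 basis points

After-tax nominal return = 6.06% × (1 − 0.21) = 4.7874%.
1 + r = 1.047874 / 1.03800 = 1.009513
After-tax real rate = 1.009513 − 1 → 95 basis points.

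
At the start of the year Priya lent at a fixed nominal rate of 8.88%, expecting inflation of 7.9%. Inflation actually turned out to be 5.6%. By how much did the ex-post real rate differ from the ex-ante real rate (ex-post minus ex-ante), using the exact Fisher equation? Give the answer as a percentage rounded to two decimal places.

Ex-ante: (1 + 0.0888)/(1 + 0.0790) − 1 = 0.9082%
Ex-post: (1 + 0.0888)/(1 + 0.0560) − 1 = 3.1061%
Difference (ex-post − ex-ante) = 2.1978% → 2.20%.

2.20%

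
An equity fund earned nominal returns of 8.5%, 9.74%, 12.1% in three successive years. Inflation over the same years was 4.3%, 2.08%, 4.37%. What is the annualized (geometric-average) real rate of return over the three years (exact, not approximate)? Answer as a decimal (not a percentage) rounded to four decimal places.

0.0630

Compound the nominal returns: 1.0850 × 1.0974 × 1.1210 = 1.33475116.
Compound inflation: 1.0430 × 1.0208 × 1.0437 = 1.11122155.
Deflate: 1.33475116 / 1.11122155 = 1.20115666.
Annualized real rate = 1.20115666^(1/3) − 1 = 6.3000% → 0.0630.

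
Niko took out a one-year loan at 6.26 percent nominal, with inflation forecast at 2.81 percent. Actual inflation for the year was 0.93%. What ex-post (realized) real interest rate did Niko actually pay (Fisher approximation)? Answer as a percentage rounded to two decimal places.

Ex-post: 6.26% − 0.93% = 5.330%
So the realized real rate is 5.33%.

5.33%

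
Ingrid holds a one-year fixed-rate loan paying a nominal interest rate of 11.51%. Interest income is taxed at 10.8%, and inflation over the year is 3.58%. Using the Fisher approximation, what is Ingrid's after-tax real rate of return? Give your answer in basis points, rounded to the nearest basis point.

669 basis points

After-tax nominal return = 11.51% × (1 − 0.108) = 10.26692%.
r ≈ 10.26692% − 3.58% → 669 basis points.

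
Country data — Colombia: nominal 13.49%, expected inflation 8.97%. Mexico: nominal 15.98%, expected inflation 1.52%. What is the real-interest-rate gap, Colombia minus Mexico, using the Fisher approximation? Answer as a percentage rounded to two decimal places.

Colombia: 13.49% − 8.97% = 4.520%
Mexico: 15.98% − 1.52% = 14.460%
Differential = -9.940% → -9.94%.

-9.94%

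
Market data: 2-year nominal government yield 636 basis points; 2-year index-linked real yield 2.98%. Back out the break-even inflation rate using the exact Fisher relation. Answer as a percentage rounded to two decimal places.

(1 + π) = (1 + i)/(1 + r) = 1.06360 / 1.02980 = 1.032822
Break-even inflation = 1.032822 − 1 → 3.28%.

3.28%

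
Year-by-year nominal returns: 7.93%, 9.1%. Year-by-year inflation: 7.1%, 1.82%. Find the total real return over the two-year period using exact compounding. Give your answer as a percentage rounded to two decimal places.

Nominal growth factor = 1.0793 × 1.0910 = 1.177516
Price-level growth factor = 1.0710 × 1.0182 = 1.090492
Real growth factor = 1.177516 / 1.090492 = 1.079803
Total real return = 1.079803 − 1 → 7.98%.

7.98%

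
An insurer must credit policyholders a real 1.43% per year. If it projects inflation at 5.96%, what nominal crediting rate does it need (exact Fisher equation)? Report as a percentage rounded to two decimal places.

7.48%

(1 + i) = (1 + r)(1 + π) = 1.01430 × 1.05960 = 1.07475228
i = 1.07475228 − 1, so the required nominal rate is 7.48%.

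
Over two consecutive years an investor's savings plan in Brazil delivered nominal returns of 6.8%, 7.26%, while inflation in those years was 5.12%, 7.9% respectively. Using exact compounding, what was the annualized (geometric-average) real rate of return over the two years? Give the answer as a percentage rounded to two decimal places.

Nominal growth factor = 1.0680 × 1.0726 = 1.14553680
Price-level growth factor = 1.0512 × 1.0790 = 1.13424480
Real growth factor = 1.14553680 / 1.13424480 = 1.00995552
Annualized real rate = 1.00995552^(1/2) − 1 = 0.4965% → 0.50%.

0.50%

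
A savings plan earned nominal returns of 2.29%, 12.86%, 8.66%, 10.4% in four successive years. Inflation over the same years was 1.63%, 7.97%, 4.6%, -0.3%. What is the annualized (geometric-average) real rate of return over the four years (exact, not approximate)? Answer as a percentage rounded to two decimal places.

4.89%

Compound the nominal returns: 1.0229 × 1.1286 × 1.0866 × 1.1040 = 1.38487954.
Compound inflation: 1.0163 × 1.0797 × 1.0460 × 0.9970 = 1.14433154.
Deflate: 1.38487954 / 1.14433154 = 1.21020830.
Annualized real rate = 1.21020830^(1/4) − 1 = 4.8854% → 4.89%.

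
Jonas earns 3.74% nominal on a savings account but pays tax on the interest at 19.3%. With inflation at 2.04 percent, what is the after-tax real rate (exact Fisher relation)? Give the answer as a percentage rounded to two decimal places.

0.96%

After-tax nominal return = 3.74% × (1 − 0.193) = 3.01818%.
1 + r = 1.0301818 / 1.02040 = 1.009586
After-tax real rate = 1.009586 − 1 → 0.96%.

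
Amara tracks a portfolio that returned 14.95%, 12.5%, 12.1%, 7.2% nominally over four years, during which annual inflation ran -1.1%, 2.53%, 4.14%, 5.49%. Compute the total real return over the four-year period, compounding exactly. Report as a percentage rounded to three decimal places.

Nominal growth factor = 1.1495 × 1.1250 × 1.1210 × 1.0720 = 1.554039
Price-level growth factor = 0.9890 × 1.0253 × 1.0414 × 1.0549 = 1.113977
Real growth factor = 1.554039 / 1.113977 = 1.395037
Total real return = 1.395037 − 1 → 39.504%.

39.504%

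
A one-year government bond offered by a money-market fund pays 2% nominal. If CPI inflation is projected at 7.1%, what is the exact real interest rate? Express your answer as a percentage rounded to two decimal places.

-4.76%

By the Fisher equation, 1 + r = (1 + i)/(1 + π).
1 + r = 1.02000 / 1.07100 = 0.952381
r = 0.952381 − 1 = -4.7619%, i.e. -4.76%.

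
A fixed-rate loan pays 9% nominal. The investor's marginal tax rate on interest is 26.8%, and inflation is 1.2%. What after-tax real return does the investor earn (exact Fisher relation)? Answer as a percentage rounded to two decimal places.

After-tax nominal return = 9% × (1 − 0.268) = 6.5880%.
1 + r = 1.06588 / 1.01200 = 1.053241
After-tax real rate = 1.053241 − 1 → 5.32%.

5.32%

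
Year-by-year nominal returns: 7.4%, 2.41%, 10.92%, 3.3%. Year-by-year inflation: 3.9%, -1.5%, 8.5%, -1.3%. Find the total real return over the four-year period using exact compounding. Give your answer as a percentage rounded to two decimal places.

14.99%

Compound the nominal returns: 1.0740 × 1.0241 × 1.1092 × 1.0330 = 1.260250.
Compound inflation: 1.0390 × 0.9850 × 1.0850 × 0.9870 = 1.095970.
Deflate: 1.260250 / 1.095970 = 1.149895.
Total real return = 1.149895 − 1 → 14.99%.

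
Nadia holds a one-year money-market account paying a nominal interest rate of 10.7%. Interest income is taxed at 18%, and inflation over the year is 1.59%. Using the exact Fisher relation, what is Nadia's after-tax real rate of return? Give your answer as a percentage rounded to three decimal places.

7.072%

After-tax nominal return = 10.7% × (1 − 0.18) = 8.7740%.
1 + r = 1.08774 / 1.01590 = 1.070716
After-tax real rate = 1.070716 − 1 → 7.072%.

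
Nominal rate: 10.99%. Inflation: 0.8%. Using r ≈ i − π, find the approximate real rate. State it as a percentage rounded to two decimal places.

r ≈ i − π = 10.99% − 0.8% = 10.19%.

10.19%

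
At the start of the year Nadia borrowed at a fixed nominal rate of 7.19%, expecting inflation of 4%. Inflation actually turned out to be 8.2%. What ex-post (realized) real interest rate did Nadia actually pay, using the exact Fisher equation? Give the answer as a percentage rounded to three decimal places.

-0.933%

Ex-post: (1 + 0.0719)/(1 + 0.0820) − 1 = -0.93346%
So the realized real rate is -0.933%.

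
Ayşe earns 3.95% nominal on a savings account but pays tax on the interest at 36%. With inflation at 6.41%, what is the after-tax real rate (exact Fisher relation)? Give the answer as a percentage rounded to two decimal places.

After-tax nominal return = 3.95% × (1 − 0.36) = 2.5280%.
1 + r = 1.02528 / 1.06410 = 0.963518
After-tax real rate = 0.963518 − 1 → -3.65%.

-3.65%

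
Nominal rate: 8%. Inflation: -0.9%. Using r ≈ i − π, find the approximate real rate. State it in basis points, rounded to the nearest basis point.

890 basis points

r ≈ i − π = 8% − (-0.9%) = 890 basis points.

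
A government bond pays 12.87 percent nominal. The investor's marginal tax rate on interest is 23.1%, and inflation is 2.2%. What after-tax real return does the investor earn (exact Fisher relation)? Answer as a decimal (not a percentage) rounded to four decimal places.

0.0753

After-tax nominal return = 12.87% × (1 − 0.231) = 9.89703%.
1 + r = 1.0989703 / 1.02200 = 1.075313
After-tax real rate = 1.075313 − 1 → 0.0753.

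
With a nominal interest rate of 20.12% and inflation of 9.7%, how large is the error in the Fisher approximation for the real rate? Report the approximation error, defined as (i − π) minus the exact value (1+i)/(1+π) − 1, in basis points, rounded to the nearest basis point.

92 basis points

Approximate: r ≈ 20.120% − 9.700% = 10.4200%
Exact: (1 + 0.2012)/(1 + 0.0970) − 1 = 9.4986%
Error = 10.4200% − 9.4986% = 0.9214% → 92 basis points.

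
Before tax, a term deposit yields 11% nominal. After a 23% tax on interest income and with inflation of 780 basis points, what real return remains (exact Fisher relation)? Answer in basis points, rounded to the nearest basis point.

62 basis points

After-tax nominal return = 11% × (1 − 0.23) = 8.4700%.
1 + r = 1.08470 / 1.07800 = 1.006215
After-tax real rate = 1.006215 − 1 → 62 basis points.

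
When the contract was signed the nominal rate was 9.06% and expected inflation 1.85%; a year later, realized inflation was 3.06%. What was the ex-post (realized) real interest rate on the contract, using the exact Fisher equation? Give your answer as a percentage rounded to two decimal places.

5.82%

Ex-post: (1 + 0.0906)/(1 + 0.0306) − 1 = 5.8219%
So the realized real rate is 5.82%.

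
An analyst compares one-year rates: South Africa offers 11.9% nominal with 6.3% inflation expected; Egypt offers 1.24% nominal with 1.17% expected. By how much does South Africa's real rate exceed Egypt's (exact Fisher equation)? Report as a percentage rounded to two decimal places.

5.20%

South Africa: (1 + 0.1190)/(1 + 0.0630) − 1 = 5.2681%
Egypt: (1 + 0.0124)/(1 + 0.0117) − 1 = 0.0692%
Differential = 5.2681% − 0.0692% = 5.1989% → 5.20%.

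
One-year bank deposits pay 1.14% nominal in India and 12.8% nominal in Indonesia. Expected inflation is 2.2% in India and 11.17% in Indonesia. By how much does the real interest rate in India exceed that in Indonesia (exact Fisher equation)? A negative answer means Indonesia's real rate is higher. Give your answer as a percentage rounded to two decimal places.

-2.50%

India: (1 + 0.0114)/(1 + 0.0220) − 1 = -1.0372%
Indonesia: (1 + 0.1280)/(1 + 0.1117) − 1 = 1.4662%
Differential = -1.0372% − 1.4662% = -2.5034% → -2.50%.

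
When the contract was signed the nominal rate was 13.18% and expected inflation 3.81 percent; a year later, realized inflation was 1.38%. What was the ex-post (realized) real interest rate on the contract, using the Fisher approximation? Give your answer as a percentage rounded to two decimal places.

Ex-post: 13.18% − 1.38% = 11.800%
So the realized real rate is 11.80%.

11.80%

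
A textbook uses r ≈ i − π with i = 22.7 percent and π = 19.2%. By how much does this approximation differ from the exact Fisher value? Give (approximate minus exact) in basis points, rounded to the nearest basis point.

56 basis points

Approximate: r ≈ 22.700% − 19.200% = 3.5000%
Exact: (1 + 0.2270)/(1 + 0.1920) − 1 = 2.9362%
Error = 3.5000% − 2.9362% = 0.5638% → 56 basis points.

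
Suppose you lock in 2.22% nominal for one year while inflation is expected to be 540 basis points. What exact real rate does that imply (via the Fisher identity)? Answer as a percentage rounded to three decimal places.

By the Fisher identity, 1 + r = (1 + i)/(1 + π).
1 + r = 1.02220 / 1.05400 = 0.969829
r = 0.969829 − 1 = -3.0171%, i.e. -3.017%.

-3.017%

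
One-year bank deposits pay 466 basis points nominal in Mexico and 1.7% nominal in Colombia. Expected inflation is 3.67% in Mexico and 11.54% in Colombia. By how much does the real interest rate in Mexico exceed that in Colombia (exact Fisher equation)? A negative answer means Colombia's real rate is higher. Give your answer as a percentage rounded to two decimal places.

Mexico: (1 + 0.0466)/(1 + 0.0367) − 1 = 0.9550%
Colombia: (1 + 0.0170)/(1 + 0.1154) − 1 = -8.8219%
Differential = 0.9550% − (-8.8219%) = 9.7769% → 9.78%.

9.78%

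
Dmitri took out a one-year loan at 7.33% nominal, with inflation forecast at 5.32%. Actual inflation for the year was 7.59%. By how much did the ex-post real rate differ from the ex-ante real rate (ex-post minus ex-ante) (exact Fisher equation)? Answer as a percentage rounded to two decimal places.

Ex-ante: (1 + 0.0733)/(1 + 0.0532) − 1 = 1.9085%
Ex-post: (1 + 0.0733)/(1 + 0.0759) − 1 = -0.2417%
Difference (ex-post − ex-ante) = -2.1501% → -2.15%.

-2.15%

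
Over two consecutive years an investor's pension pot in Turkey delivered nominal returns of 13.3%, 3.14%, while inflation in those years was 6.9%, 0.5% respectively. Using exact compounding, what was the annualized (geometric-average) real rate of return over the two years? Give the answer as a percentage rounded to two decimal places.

4.29%

Nominal growth factor = 1.1330 × 1.0314 = 1.16857620
Price-level growth factor = 1.0690 × 1.0050 = 1.07434500
Real growth factor = 1.16857620 / 1.07434500 = 1.08771037
Annualized real rate = 1.08771037^(1/2) − 1 = 4.2934% → 4.29%.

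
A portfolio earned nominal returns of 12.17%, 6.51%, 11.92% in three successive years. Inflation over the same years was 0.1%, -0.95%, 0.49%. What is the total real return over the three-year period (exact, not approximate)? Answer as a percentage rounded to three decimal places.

Compound the nominal returns: 1.1217 × 1.0651 × 1.1192 = 1.337134.
Compound inflation: 1.0010 × 0.9905 × 1.0049 = 0.996349.
Deflate: 1.337134 / 0.996349 = 1.342034.
Total real return = 1.342034 − 1 → 34.203%.

34.203%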